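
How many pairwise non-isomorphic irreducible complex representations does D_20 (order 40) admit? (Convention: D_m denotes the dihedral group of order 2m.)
13

Why: The number of irreducible complex representations of a finite group equals its number of conjugacy classes. D_20 has 13 conjugacy classes (n/2 + 3 for n even), so D_20 (order 40) has exactly 13 irreducible complex representations.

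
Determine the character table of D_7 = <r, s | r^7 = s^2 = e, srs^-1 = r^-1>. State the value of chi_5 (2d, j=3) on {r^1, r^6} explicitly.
Conjugacy classes: {e} of size 1, {r^1, r^6} of size 2, {r^2, r^5} of size 2, {r^3, r^4} of size 2, {s, sr, ..., sr^6} of size 7.
Character table:
  irrep \ class              {e} (size 1)  {r^1, r^6} (size 2)  {r^2, r^5} (size 2)  {r^3, r^4} (size 2)  {s, sr, ..., sr^6} (size 7)
  chi_1 (triv)               1             1                    1                    1                    1                          
  chi_2 (sign: r->1, s->-1)  1             1                    1                    1                    -1                         
  chi_3 (2d, j=1)            2             2*cos(2*pi/7)        -2*cos(3*pi/7)       -2*cos(pi/7)         0                          
  chi_4 (2d, j=2)            2             -2*cos(3*pi/7)       -2*cos(pi/7)         2*cos(2*pi/7)        0                          
  chi_5 (2d, j=3)            2             -2*cos(pi/7)         2*cos(2*pi/7)        -2*cos(3*pi/7)       0                          

Spot check: chi_5 (2d, j=3) on {r^1, r^6} = -2*cos(pi/7).

Proof sketch: D_7 has order 2*7 = 14 with 5 conjugacy classes, hence 5 irreducibles. Sum of squared dims 1 + 1 + 4 + 4 + 4 = 14 = |G|. Linear characters come from the abelianisation; the 2-dimensional irreps have character r^k -> 2*cos(2*pi*j*k/7), reflections -> 0.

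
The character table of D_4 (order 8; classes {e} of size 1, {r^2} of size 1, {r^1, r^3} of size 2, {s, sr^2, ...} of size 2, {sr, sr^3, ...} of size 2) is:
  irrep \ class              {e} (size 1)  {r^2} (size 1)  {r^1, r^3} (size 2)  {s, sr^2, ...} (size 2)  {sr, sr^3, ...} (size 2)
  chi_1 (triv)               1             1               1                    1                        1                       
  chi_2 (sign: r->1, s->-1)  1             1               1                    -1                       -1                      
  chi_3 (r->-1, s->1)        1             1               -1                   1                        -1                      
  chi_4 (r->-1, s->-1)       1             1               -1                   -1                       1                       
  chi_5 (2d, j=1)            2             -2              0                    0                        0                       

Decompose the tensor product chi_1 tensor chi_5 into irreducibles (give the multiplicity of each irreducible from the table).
chi_1 tensor chi_5 = chi_5 (all other irreducibles have multiplicity 0).

Derivation: The character of a tensor product is the pointwise product (chi_1 * chi_5)(C) = chi_1(C) * chi_5(C):
  {e}: (1)*(2), {r^2}: (1)*(-2), {r^1, r^3}: (1)*(0), {s, sr^2, ...}: (1)*(0), {sr, sr^3, ...}: (1)*(0)
so (chi_1 * chi_5) takes values
  {e} -> 2, {r^2} -> -2, {r^1, r^3} -> 0, {s, sr^2, ...} -> 0, {sr, sr^3, ...} -> 0.
Now take the inner product of this character with each irreducible chi from the table, <chi_1*chi_5, chi> = (1/8) sum_C |C| (chi_1*chi_5)(C) conj(chi(C)):
  <chi_1*chi_5, chi_1> = (1/8)[1*(2)*conj(1) + 1*(-2)*conj(1) + 2*(0)*conj(1) + 2*(0)*conj(1) + 2*(0)*conj(1)]
      = (1/8)[(2) + (-2) + (0) + (0) + (0)] = 0/8 = 0
  <chi_1*chi_5, chi_2> = (1/8)[1*(2)*conj(1) + 1*(-2)*conj(1) + 2*(0)*conj(1) + 2*(0)*conj(-1) + 2*(0)*conj(-1)]
      = (1/8)[(2) + (-2) + (0) + (0) + (0)] = 0/8 = 0
  <chi_1*chi_5, chi_3> = (1/8)[1*(2)*conj(1) + 1*(-2)*conj(1) + 2*(0)*conj(-1) + 2*(0)*conj(1) + 2*(0)*conj(-1)]
      = (1/8)[(2) + (-2) + (0) + (0) + (0)] = 0/8 = 0
  <chi_1*chi_5, chi_4> = (1/8)[1*(2)*conj(1) + 1*(-2)*conj(1) + 2*(0)*conj(-1) + 2*(0)*conj(-1) + 2*(0)*conj(1)]
      = (1/8)[(2) + (-2) + (0) + (0) + (0)] = 0/8 = 0
  <chi_1*chi_5, chi_5> = (1/8)[1*(2)*conj(2) + 1*(-2)*conj(-2) + 2*(0)*conj(0) + 2*(0)*conj(0) + 2*(0)*conj(0)]
      = (1/8)[(4) + (4) + (0) + (0) + (0)] = 8/8 = 1
Hence the multiplicities are chi_5: 1. Dimension check: dim(chi_1)*dim(chi_5) = 1*2 = 2 and sum (mult * dim) = 1*2 = 2.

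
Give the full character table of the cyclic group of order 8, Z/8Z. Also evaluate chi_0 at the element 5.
Character table of Z/8Z (irreps indexed chi_0,...,chi_7 with chi_k(m) = zeta_8^(k*m), zeta_8 = exp(2*pi*i/8)):
  irrep \ class  {0} (size 1)  {1} (size 1)    {2} (size 1)  {3} (size 1)    {4} (size 1)  {5} (size 1)    {6} (size 1)  {7} (size 1)  
  chi_0          1             1               1             1               1             1               1             1             
  chi_1          1             exp(I*pi/4)     I             exp(3*I*pi/4)   -1            exp(-3*I*pi/4)  -I            exp(-I*pi/4)  
  chi_2          1             I               -1            -I              1             I               -1            -I            
  chi_3          1             exp(3*I*pi/4)   -I            exp(I*pi/4)     -1            exp(-I*pi/4)    I             exp(-3*I*pi/4)
  chi_4          1             -1              1             -1              1             -1              1             -1            
  chi_5          1             exp(-3*I*pi/4)  I             exp(-I*pi/4)    -1            exp(I*pi/4)     -I            exp(3*I*pi/4) 
  chi_6          1             -I              -1            I               1             -I              -1            I             
  chi_7          1             exp(-I*pi/4)    -I            exp(-3*I*pi/4)  -1            exp(3*I*pi/4)   I             exp(I*pi/4)   

Spot check: chi_0(5) = zeta_8^(0*5) = zeta_8^0 = 1.

Solution. Z/8Z is abelian, so all 8 irreducible complex representations are 1-dimensional. They are given by chi_k(m) = zeta_8^(k*m) for k = 0,...,7. Row orthogonality: sum_m chi_k(m) conj(chi_l(m)) = 8 * [k = l].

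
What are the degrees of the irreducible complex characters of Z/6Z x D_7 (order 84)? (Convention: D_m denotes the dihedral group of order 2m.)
Dimensions: 1, 1, 1, 1, 1, 1, 1, 1, 1, 1, 1, 1, 2, 2, 2, 2, 2, 2, 2, 2, 2, 2, 2, 2, 2, 2, 2, 2, 2, 2

There are 30 irreducibles (= number of conjugacy classes). Their dimensions d_i satisfy sum d_i^2 = |G| = 84: 1 + 1 + 1 + 1 + 1 + 1 + 1 + 1 + 1 + 1 + 1 + 1 + 4 + 4 + 4 + 4 + 4 + 4 + 4 + 4 + 4 + 4 + 4 + 4 + 4 + 4 + 4 + 4 + 4 + 4 = 84. (For the product with Z/6Z: each of the 6 1-dim characters of Z/6Z tensors with each irrep of D_7, giving 6 copies of each D_7-dimension.)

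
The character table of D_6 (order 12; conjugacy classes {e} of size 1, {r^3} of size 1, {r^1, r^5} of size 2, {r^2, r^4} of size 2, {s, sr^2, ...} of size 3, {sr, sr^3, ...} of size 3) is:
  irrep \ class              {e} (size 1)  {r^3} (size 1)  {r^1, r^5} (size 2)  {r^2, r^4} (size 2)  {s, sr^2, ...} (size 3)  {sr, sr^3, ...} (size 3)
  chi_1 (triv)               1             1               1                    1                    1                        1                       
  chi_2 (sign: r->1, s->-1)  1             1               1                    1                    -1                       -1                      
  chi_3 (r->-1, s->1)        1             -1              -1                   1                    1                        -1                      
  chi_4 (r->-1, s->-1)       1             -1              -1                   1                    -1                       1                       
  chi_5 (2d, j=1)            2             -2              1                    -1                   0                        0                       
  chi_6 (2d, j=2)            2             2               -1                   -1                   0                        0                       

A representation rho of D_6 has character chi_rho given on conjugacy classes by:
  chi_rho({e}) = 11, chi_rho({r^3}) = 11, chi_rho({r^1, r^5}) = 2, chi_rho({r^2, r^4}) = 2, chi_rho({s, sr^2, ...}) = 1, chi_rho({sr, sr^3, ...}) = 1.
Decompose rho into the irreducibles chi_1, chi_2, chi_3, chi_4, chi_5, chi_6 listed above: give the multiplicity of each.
Multiplicities: chi_1: 3, chi_2: 2, chi_3: 0, chi_4: 0, chi_5: 0, chi_6: 3.

Why: Use <chi_rho, chi> = (1/|G|) sum_C |C| * chi_rho(C) * conj(chi(C)) with |G| = 12 for each irreducible chi in the table:
  <chi_rho, chi_1> = (1/12)[1*(11)*conj(1) + 1*(11)*conj(1) + 2*(2)*conj(1) + 2*(2)*conj(1) + 3*(1)*conj(1) + 3*(1)*conj(1)]
      = (1/12)[(11) + (11) + (4) + (4) + (3) + (3)] = 36/12 = 3
  <chi_rho, chi_2> = (1/12)[1*(11)*conj(1) + 1*(11)*conj(1) + 2*(2)*conj(1) + 2*(2)*conj(1) + 3*(1)*conj(-1) + 3*(1)*conj(-1)]
      = (1/12)[(11) + (11) + (4) + (4) + (-3) + (-3)] = 24/12 = 2
  <chi_rho, chi_3> = (1/12)[1*(11)*conj(1) + 1*(11)*conj(-1) + 2*(2)*conj(-1) + 2*(2)*conj(1) + 3*(1)*conj(1) + 3*(1)*conj(-1)]
      = (1/12)[(11) + (-11) + (-4) + (4) + (3) + (-3)] = 0/12 = 0
  <chi_rho, chi_4> = (1/12)[1*(11)*conj(1) + 1*(11)*conj(-1) + 2*(2)*conj(-1) + 2*(2)*conj(1) + 3*(1)*conj(-1) + 3*(1)*conj(1)]
      = (1/12)[(11) + (-11) + (-4) + (4) + (-3) + (3)] = 0/12 = 0
  <chi_rho, chi_5> = (1/12)[1*(11)*conj(2) + 1*(11)*conj(-2) + 2*(2)*conj(1) + 2*(2)*conj(-1) + 3*(1)*conj(0) + 3*(1)*conj(0)]
      = (1/12)[(22) + (-22) + (4) + (-4) + (0) + (0)] = 0/12 = 0
  <chi_rho, chi_6> = (1/12)[1*(11)*conj(2) + 1*(11)*conj(2) + 2*(2)*conj(-1) + 2*(2)*conj(-1) + 3*(1)*conj(0) + 3*(1)*conj(0)]
      = (1/12)[(22) + (22) + (-4) + (-4) + (0) + (0)] = 36/12 = 3
Dimension check: dim(rho) = sum (mult * dim) = 3*1 + 2*1 + 0*1 + 0*1 + 0*2 + 3*2 = 11 = chi_rho(e) = 11.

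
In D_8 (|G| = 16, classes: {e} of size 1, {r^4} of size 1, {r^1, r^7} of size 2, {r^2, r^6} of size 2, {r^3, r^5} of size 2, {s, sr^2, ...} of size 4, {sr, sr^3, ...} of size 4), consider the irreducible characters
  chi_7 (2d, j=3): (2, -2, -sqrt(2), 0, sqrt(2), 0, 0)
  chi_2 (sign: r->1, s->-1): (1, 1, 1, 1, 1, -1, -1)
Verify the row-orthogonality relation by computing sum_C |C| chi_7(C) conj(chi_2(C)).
Sum = 0; so <chi_7, chi_2> = 0 (distinct irreducibles are orthogonal).

Working: Compute term by term over conjugacy classes (|C| * chi_7(C) * conj(chi_2(C))):
  1*(2)*conj(1) + 1*(-2)*conj(1) + 2*(-sqrt(2))*conj(1) + 2*(0)*conj(1) + 2*(sqrt(2))*conj(1) + 4*(0)*conj(-1) + 4*(0)*conj(-1)
  = (2) + (-2) + (-2*sqrt(2)) + (0) + (2*sqrt(2)) + (0) + (0)
  = 0.
Dividing by |G| = 16 gives 0/16 = 0, matching the row-orthogonality relation <chi_7, chi_2> = [chi_7 = chi_2].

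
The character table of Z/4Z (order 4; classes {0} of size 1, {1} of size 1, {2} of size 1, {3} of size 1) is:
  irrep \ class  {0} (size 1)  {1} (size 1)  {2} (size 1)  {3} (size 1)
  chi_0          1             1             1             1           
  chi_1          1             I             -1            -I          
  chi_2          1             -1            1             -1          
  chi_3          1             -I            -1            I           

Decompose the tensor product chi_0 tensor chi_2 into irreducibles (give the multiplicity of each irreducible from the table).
chi_0 tensor chi_2 = chi_2 (all other irreducibles have multiplicity 0).

Why: The character of a tensor product is the pointwise product (chi_0 * chi_2)(C) = chi_0(C) * chi_2(C):
  {0}: (1)*(1), {1}: (1)*(-1), {2}: (1)*(1), {3}: (1)*(-1)
so (chi_0 * chi_2) takes values
  {0} -> 1, {1} -> -1, {2} -> 1, {3} -> -1.
Now take the inner product of this character with each irreducible chi from the table, <chi_0*chi_2, chi> = (1/4) sum_C |C| (chi_0*chi_2)(C) conj(chi(C)):
  <chi_0*chi_2, chi_0> = (1/4)[1*(1)*conj(1) + 1*(-1)*conj(1) + 1*(1)*conj(1) + 1*(-1)*conj(1)]
      = (1/4)[(1) + (-1) + (1) + (-1)] = 0/4 = 0
  <chi_0*chi_2, chi_1> = (1/4)[1*(1)*conj(1) + 1*(-1)*conj(I) + 1*(1)*conj(-1) + 1*(-1)*conj(-I)]
      = (1/4)[(1) + (I) + (-1) + (-I)] = 0/4 = 0
  <chi_0*chi_2, chi_2> = (1/4)[1*(1)*conj(1) + 1*(-1)*conj(-1) + 1*(1)*conj(1) + 1*(-1)*conj(-1)]
      = (1/4)[(1) + (1) + (1) + (1)] = 4/4 = 1
  <chi_0*chi_2, chi_3> = (1/4)[1*(1)*conj(1) + 1*(-1)*conj(-I) + 1*(1)*conj(-1) + 1*(-1)*conj(I)]
      = (1/4)[(1) + (-I) + (-1) + (I)] = 0/4 = 0
(Exp terms are combined using exp(i*s)*conj(exp(i*t)) = exp(i*(s-t)), and sums of them are collapsed using the identity that for every m > 1 the m distinct m-th roots of unity sum to 0, e.g. 1 + exp(2*I*pi/3) + exp(-2*I*pi/3) = 0.)
Hence the multiplicities are chi_2: 1. Dimension check: dim(chi_0)*dim(chi_2) = 1*1 = 1 and sum (mult * dim) = 1*1 = 1.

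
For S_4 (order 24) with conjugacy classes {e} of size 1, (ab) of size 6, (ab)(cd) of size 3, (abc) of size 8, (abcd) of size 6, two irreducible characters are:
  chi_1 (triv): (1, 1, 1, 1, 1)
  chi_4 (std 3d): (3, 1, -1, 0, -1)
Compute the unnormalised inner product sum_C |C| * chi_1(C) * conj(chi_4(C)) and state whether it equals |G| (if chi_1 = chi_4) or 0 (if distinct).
Sum = 0; so <chi_1, chi_4> = 0 (distinct irreducibles are orthogonal).

Compute term by term over conjugacy classes (|C| * chi_1(C) * conj(chi_4(C))):
  1*(1)*conj(3) + 6*(1)*conj(1) + 3*(1)*conj(-1) + 8*(1)*conj(0) + 6*(1)*conj(-1)
  = (3) + (6) + (-3) + (0) + (-6)
  = 0.
Dividing by |G| = 24 gives 0/24 = 0, matching the row-orthogonality relation <chi_1, chi_4> = [chi_1 = chi_4].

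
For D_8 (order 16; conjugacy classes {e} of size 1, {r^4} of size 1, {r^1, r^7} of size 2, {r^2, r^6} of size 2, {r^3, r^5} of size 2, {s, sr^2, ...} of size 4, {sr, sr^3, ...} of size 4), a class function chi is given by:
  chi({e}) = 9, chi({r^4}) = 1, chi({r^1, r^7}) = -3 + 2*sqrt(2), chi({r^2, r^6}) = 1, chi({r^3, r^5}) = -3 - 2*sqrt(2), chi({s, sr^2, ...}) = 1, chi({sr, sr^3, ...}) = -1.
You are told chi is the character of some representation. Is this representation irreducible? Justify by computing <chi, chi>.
Not irreducible (reducible): <chi, chi> = 10 > 1.

Justification: <chi, chi> = (1/|G|) sum_C |C| * |chi(C)|^2 = (1/16)[1*|9|^2 + 1*|1|^2 + 2*|-3 + 2*sqrt(2)|^2 + 2*|1|^2 + 2*|-3 - 2*sqrt(2)|^2 + 4*|1|^2 + 4*|-1|^2]
  = (1/16)[(81) + (1) + (34 - 24*sqrt(2)) + (2) + (24*sqrt(2) + 34) + (4) + (4)] = 160/16 = 10.
A character is irreducible iff <chi, chi> = 1, so this representation is reducible.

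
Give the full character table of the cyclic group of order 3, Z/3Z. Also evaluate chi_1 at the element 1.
Character table of Z/3Z (irreps indexed chi_0,...,chi_2 with chi_k(m) = zeta_3^(k*m), zeta_3 = exp(2*pi*i/3)):
  irrep \ class  {0} (size 1)  {1} (size 1)    {2} (size 1)  
  chi_0          1             1               1             
  chi_1          1             exp(2*I*pi/3)   exp(-2*I*pi/3)
  chi_2          1             exp(-2*I*pi/3)  exp(2*I*pi/3) 

Spot check: chi_1(1) = zeta_3^(1*1) = zeta_3^1 = exp(2*I*pi/3).

Working: Z/3Z is abelian, so all 3 irreducible complex representations are 1-dimensional. They are given by chi_k(m) = zeta_3^(k*m) for k = 0,...,2. Row orthogonality: sum_m chi_k(m) conj(chi_l(m)) = 3 * [k = l].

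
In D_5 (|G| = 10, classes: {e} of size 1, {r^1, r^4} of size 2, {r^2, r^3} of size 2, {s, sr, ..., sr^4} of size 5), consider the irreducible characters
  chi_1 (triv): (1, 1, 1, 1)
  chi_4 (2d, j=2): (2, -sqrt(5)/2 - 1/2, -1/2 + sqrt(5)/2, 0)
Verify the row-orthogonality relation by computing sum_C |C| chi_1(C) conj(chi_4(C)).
Sum = 0; so <chi_1, chi_4> = 0 (distinct irreducibles are orthogonal).

Proof sketch: Compute term by term over conjugacy classes (|C| * chi_1(C) * conj(chi_4(C))):
  1*(1)*conj(2) + 2*(1)*conj(-sqrt(5)/2 - 1/2) + 2*(1)*conj(-1/2 + sqrt(5)/2) + 5*(1)*conj(0)
  = (2) + (-sqrt(5) - 1) + (-1 + sqrt(5)) + (0)
  = 0.
Dividing by |G| = 10 gives 0/10 = 0, matching the row-orthogonality relation <chi_1, chi_4> = [chi_1 = chi_4].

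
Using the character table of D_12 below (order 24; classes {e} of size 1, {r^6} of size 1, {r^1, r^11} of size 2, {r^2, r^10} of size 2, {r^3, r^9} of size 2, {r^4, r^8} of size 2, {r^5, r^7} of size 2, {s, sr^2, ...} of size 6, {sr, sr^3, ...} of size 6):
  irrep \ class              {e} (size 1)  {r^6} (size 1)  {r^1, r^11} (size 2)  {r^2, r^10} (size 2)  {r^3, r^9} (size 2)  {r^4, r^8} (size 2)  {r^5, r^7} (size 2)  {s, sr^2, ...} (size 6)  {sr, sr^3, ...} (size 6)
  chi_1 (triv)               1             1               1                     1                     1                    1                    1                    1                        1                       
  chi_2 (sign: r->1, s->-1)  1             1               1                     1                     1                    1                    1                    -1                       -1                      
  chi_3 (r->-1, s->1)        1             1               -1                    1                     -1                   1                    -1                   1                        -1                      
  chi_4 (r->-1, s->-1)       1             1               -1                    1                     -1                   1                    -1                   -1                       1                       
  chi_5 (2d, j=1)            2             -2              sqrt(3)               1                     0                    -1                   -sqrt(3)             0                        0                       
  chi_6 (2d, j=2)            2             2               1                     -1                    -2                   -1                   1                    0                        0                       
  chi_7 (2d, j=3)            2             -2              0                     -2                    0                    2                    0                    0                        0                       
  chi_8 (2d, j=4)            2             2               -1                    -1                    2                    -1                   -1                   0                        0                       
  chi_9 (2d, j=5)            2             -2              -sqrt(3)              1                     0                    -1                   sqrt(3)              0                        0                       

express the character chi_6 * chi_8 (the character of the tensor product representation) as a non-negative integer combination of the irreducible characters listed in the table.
chi_6 tensor chi_8 = chi_3 + chi_4 + chi_6 (all other irreducibles have multiplicity 0).

Solution. The character of a tensor product is the pointwise product (chi_6 * chi_8)(C) = chi_6(C) * chi_8(C):
  {e}: (2)*(2), {r^6}: (2)*(2), {r^1, r^11}: (1)*(-1), {r^2, r^10}: (-1)*(-1), {r^3, r^9}: (-2)*(2), {r^4, r^8}: (-1)*(-1), {r^5, r^7}: (1)*(-1), {s, sr^2, ...}: (0)*(0), {sr, sr^3, ...}: (0)*(0)
so (chi_6 * chi_8) takes values
  {e} -> 4, {r^6} -> 4, {r^1, r^11} -> -1, {r^2, r^10} -> 1, {r^3, r^9} -> -4, {r^4, r^8} -> 1, {r^5, r^7} -> -1, {s, sr^2, ...} -> 0, {sr, sr^3, ...} -> 0.
Now take the inner product of this character with each irreducible chi from the table, <chi_6*chi_8, chi> = (1/24) sum_C |C| (chi_6*chi_8)(C) conj(chi(C)):
  <chi_6*chi_8, chi_1> = (1/24)[1*(4)*conj(1) + 1*(4)*conj(1) + 2*(-1)*conj(1) + 2*(1)*conj(1) + 2*(-4)*conj(1) + 2*(1)*conj(1) + 2*(-1)*conj(1) + 6*(0)*conj(1) + 6*(0)*conj(1)]
      = (1/24)[(4) + (4) + (-2) + (2) + (-8) + (2) + (-2) + (0) + (0)] = 0/24 = 0
  <chi_6*chi_8, chi_2> = (1/24)[1*(4)*conj(1) + 1*(4)*conj(1) + 2*(-1)*conj(1) + 2*(1)*conj(1) + 2*(-4)*conj(1) + 2*(1)*conj(1) + 2*(-1)*conj(1) + 6*(0)*conj(-1) + 6*(0)*conj(-1)]
      = (1/24)[(4) + (4) + (-2) + (2) + (-8) + (2) + (-2) + (0) + (0)] = 0/24 = 0
  <chi_6*chi_8, chi_3> = (1/24)[1*(4)*conj(1) + 1*(4)*conj(1) + 2*(-1)*conj(-1) + 2*(1)*conj(1) + 2*(-4)*conj(-1) + 2*(1)*conj(1) + 2*(-1)*conj(-1) + 6*(0)*conj(1) + 6*(0)*conj(-1)]
      = (1/24)[(4) + (4) + (2) + (2) + (8) + (2) + (2) + (0) + (0)] = 24/24 = 1
  <chi_6*chi_8, chi_4> = (1/24)[1*(4)*conj(1) + 1*(4)*conj(1) + 2*(-1)*conj(-1) + 2*(1)*conj(1) + 2*(-4)*conj(-1) + 2*(1)*conj(1) + 2*(-1)*conj(-1) + 6*(0)*conj(-1) + 6*(0)*conj(1)]
      = (1/24)[(4) + (4) + (2) + (2) + (8) + (2) + (2) + (0) + (0)] = 24/24 = 1
  <chi_6*chi_8, chi_5> = (1/24)[1*(4)*conj(2) + 1*(4)*conj(-2) + 2*(-1)*conj(sqrt(3)) + 2*(1)*conj(1) + 2*(-4)*conj(0) + 2*(1)*conj(-1) + 2*(-1)*conj(-sqrt(3)) + 6*(0)*conj(0) + 6*(0)*conj(0)]
      = (1/24)[(8) + (-8) + (-2*sqrt(3)) + (2) + (0) + (-2) + (2*sqrt(3)) + (0) + (0)] = 0/24 = 0
  <chi_6*chi_8, chi_6> = (1/24)[1*(4)*conj(2) + 1*(4)*conj(2) + 2*(-1)*conj(1) + 2*(1)*conj(-1) + 2*(-4)*conj(-2) + 2*(1)*conj(-1) + 2*(-1)*conj(1) + 6*(0)*conj(0) + 6*(0)*conj(0)]
      = (1/24)[(8) + (8) + (-2) + (-2) + (16) + (-2) + (-2) + (0) + (0)] = 24/24 = 1
  <chi_6*chi_8, chi_7> = (1/24)[1*(4)*conj(2) + 1*(4)*conj(-2) + 2*(-1)*conj(0) + 2*(1)*conj(-2) + 2*(-4)*conj(0) + 2*(1)*conj(2) + 2*(-1)*conj(0) + 6*(0)*conj(0) + 6*(0)*conj(0)]
      = (1/24)[(8) + (-8) + (0) + (-4) + (0) + (4) + (0) + (0) + (0)] = 0/24 = 0
  <chi_6*chi_8, chi_8> = (1/24)[1*(4)*conj(2) + 1*(4)*conj(2) + 2*(-1)*conj(-1) + 2*(1)*conj(-1) + 2*(-4)*conj(2) + 2*(1)*conj(-1) + 2*(-1)*conj(-1) + 6*(0)*conj(0) + 6*(0)*conj(0)]
      = (1/24)[(8) + (8) + (2) + (-2) + (-16) + (-2) + (2) + (0) + (0)] = 0/24 = 0
  <chi_6*chi_8, chi_9> = (1/24)[1*(4)*conj(2) + 1*(4)*conj(-2) + 2*(-1)*conj(-sqrt(3)) + 2*(1)*conj(1) + 2*(-4)*conj(0) + 2*(1)*conj(-1) + 2*(-1)*conj(sqrt(3)) + 6*(0)*conj(0) + 6*(0)*conj(0)]
      = (1/24)[(8) + (-8) + (2*sqrt(3)) + (2) + (0) + (-2) + (-2*sqrt(3)) + (0) + (0)] = 0/24 = 0
Hence the multiplicities are chi_3: 1, chi_4: 1, chi_6: 1. Dimension check: dim(chi_6)*dim(chi_8) = 2*2 = 4 and sum (mult * dim) = 1*1 + 1*1 + 1*2 = 4.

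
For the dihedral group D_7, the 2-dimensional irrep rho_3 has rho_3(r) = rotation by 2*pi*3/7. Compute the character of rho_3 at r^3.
chi_{rho_3}(r^3) = 2*cos(2*pi*3*3/7) = -2*cos(3*pi/7)

Proof sketch: rho_3(r^3) is rotation by angle 2*pi*3*3/7, whose trace is 2*cos(2*pi*3*3/7) = -2*cos(3*pi/7).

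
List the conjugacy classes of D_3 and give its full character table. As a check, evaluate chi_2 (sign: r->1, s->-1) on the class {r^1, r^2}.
Conjugacy classes: {e} of size 1, {r^1, r^2} of size 2, {s, sr, ..., sr^2} of size 3.
Character table:
  irrep \ class              {e} (size 1)  {r^1, r^2} (size 2)  {s, sr, ..., sr^2} (size 3)
  chi_1 (triv)               1             1                    1                          
  chi_2 (sign: r->1, s->-1)  1             1                    -1                         
  chi_3 (2d, j=1)            2             -1                   0                          

Spot check: chi_2 (sign: r->1, s->-1) on {r^1, r^2} = 1.

Explanation: D_3 has order 2*3 = 6 with 3 conjugacy classes, hence 3 irreducibles. Sum of squared dims 1 + 1 + 4 = 6 = |G|. Linear characters come from the abelianisation; the 2-dimensional irreps have character r^k -> 2*cos(2*pi*j*k/3), reflections -> 0.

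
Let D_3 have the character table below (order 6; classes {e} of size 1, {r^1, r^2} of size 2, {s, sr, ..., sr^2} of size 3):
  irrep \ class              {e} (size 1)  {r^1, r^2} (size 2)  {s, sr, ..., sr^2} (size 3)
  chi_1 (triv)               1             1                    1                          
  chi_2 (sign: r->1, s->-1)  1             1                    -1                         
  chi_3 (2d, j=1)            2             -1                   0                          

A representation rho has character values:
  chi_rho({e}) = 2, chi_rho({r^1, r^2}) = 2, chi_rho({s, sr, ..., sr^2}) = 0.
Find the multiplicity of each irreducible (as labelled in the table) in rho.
Multiplicities: chi_1: 1, chi_2: 1, chi_3: 0.

Solution. Use <chi_rho, chi> = (1/|G|) sum_C |C| * chi_rho(C) * conj(chi(C)) with |G| = 6 for each irreducible chi in the table:
  <chi_rho, chi_1> = (1/6)[1*(2)*conj(1) + 2*(2)*conj(1) + 3*(0)*conj(1)]
      = (1/6)[(2) + (4) + (0)] = 6/6 = 1
  <chi_rho, chi_2> = (1/6)[1*(2)*conj(1) + 2*(2)*conj(1) + 3*(0)*conj(-1)]
      = (1/6)[(2) + (4) + (0)] = 6/6 = 1
  <chi_rho, chi_3> = (1/6)[1*(2)*conj(2) + 2*(2)*conj(-1) + 3*(0)*conj(0)]
      = (1/6)[(4) + (-4) + (0)] = 0/6 = 0
Dimension check: dim(rho) = sum (mult * dim) = 1*1 + 1*1 + 0*2 = 2 = chi_rho(e) = 2.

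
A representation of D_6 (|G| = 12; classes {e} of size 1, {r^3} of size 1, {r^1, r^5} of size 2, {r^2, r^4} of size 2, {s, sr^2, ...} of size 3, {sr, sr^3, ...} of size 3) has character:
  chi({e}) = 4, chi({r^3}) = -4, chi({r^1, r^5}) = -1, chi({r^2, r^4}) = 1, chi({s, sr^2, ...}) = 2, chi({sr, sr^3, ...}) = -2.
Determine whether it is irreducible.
Not irreducible (reducible): <chi, chi> = 5 > 1.

Proof sketch: <chi, chi> = (1/|G|) sum_C |C| * |chi(C)|^2 = (1/12)[1*|4|^2 + 1*|-4|^2 + 2*|-1|^2 + 2*|1|^2 + 3*|2|^2 + 3*|-2|^2]
  = (1/12)[(16) + (16) + (2) + (2) + (12) + (12)] = 60/12 = 5.
A character is irreducible iff <chi, chi> = 1, so this representation is reducible.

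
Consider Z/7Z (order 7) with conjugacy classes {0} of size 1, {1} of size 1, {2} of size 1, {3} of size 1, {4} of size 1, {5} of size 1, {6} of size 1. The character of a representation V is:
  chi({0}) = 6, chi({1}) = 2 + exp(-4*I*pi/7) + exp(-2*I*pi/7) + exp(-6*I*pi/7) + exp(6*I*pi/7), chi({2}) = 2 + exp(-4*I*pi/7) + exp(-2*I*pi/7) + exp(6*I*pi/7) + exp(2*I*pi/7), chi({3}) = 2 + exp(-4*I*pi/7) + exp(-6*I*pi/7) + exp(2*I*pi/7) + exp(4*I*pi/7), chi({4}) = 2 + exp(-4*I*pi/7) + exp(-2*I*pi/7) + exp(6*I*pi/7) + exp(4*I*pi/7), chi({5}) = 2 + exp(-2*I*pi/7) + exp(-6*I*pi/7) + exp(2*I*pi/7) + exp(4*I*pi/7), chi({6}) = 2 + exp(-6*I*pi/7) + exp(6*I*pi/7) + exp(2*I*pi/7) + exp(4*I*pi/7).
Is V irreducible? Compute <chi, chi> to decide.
Not irreducible (reducible): <chi, chi> = 8 > 1.

Reasoning: <chi, chi> = (1/|G|) sum_C |C| * |chi(C)|^2 = (1/7)[1*|6|^2 + 1*|2 + exp(-4*I*pi/7) + exp(-2*I*pi/7) + exp(-6*I*pi/7) + exp(6*I*pi/7)|^2 + 1*|2 + exp(-4*I*pi/7) + exp(-2*I*pi/7) + exp(6*I*pi/7) + exp(2*I*pi/7)|^2 + 1*|2 + exp(-4*I*pi/7) + exp(-6*I*pi/7) + exp(2*I*pi/7) + exp(4*I*pi/7)|^2 + 1*|2 + exp(-4*I*pi/7) + exp(-2*I*pi/7) + exp(6*I*pi/7) + exp(4*I*pi/7)|^2 + 1*|2 + exp(-2*I*pi/7) + exp(-6*I*pi/7) + exp(2*I*pi/7) + exp(4*I*pi/7)|^2 + 1*|2 + exp(-6*I*pi/7) + exp(6*I*pi/7) + exp(2*I*pi/7) + exp(4*I*pi/7)|^2]
  = (1/7)[(36) + (8 + 5*exp(-2*I*pi/7) + 4*exp(-4*I*pi/7) + 5*exp(-6*I*pi/7) + 5*exp(6*I*pi/7) + 4*exp(4*I*pi/7) + 5*exp(2*I*pi/7)) + (8 + 5*exp(-4*I*pi/7) + 5*exp(-2*I*pi/7) + 4*exp(-6*I*pi/7) + 4*exp(6*I*pi/7) + 5*exp(2*I*pi/7) + 5*exp(4*I*pi/7)) + (8 + 5*exp(-4*I*pi/7) + 4*exp(-2*I*pi/7) + 5*exp(-6*I*pi/7) + 5*exp(6*I*pi/7) + 4*exp(2*I*pi/7) + 5*exp(4*I*pi/7)) + (8 + 5*exp(-4*I*pi/7) + 4*exp(-2*I*pi/7) + 5*exp(-6*I*pi/7) + 5*exp(6*I*pi/7) + 4*exp(2*I*pi/7) + 5*exp(4*I*pi/7)) + (8 + 5*exp(-4*I*pi/7) + 5*exp(-2*I*pi/7) + 4*exp(-6*I*pi/7) + 4*exp(6*I*pi/7) + 5*exp(2*I*pi/7) + 5*exp(4*I*pi/7)) + (8 + 5*exp(-2*I*pi/7) + 4*exp(-4*I*pi/7) + 5*exp(-6*I*pi/7) + 5*exp(6*I*pi/7) + 4*exp(4*I*pi/7) + 5*exp(2*I*pi/7))] = 56/7 = 8.
(Exp terms are combined using exp(i*s)*conj(exp(i*t)) = exp(i*(s-t)), and sums of them are collapsed using the identity that for every m > 1 the m distinct m-th roots of unity sum to 0, e.g. 1 + exp(2*I*pi/3) + exp(-2*I*pi/3) = 0.)
A character is irreducible iff <chi, chi> = 1, so this representation is reducible.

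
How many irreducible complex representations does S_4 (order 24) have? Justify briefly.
5

The number of irreducible complex representations of a finite group equals its number of conjugacy classes. Conjugacy classes in S_4 correspond to cycle types, i.e. partitions of 4; there are p(4) = 5 of them, so S_4 (order 24) has exactly 5 irreducible complex representations.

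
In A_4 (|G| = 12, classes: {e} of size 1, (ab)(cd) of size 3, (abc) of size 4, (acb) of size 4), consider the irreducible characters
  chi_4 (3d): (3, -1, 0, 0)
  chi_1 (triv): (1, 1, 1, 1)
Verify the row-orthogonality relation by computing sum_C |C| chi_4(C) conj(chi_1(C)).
Sum = 0; so <chi_4, chi_1> = 0 (distinct irreducibles are orthogonal).

Derivation: Compute term by term over conjugacy classes (|C| * chi_4(C) * conj(chi_1(C))):
  1*(3)*conj(1) + 3*(-1)*conj(1) + 4*(0)*conj(1) + 4*(0)*conj(1)
  = (3) + (-3) + (0) + (0)
  = 0.
(Exp terms are combined using exp(i*s)*conj(exp(i*t)) = exp(i*(s-t)), and sums of them are collapsed using the identity that for every m > 1 the m distinct m-th roots of unity sum to 0, e.g. 1 + exp(2*I*pi/3) + exp(-2*I*pi/3) = 0.)
Dividing by |G| = 12 gives 0/12 = 0, matching the row-orthogonality relation <chi_4, chi_1> = [chi_4 = chi_1].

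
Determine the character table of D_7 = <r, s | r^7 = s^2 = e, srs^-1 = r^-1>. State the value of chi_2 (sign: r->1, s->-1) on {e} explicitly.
Conjugacy classes: {e} of size 1, {r^1, r^6} of size 2, {r^2, r^5} of size 2, {r^3, r^4} of size 2, {s, sr, ..., sr^6} of size 7.
Character table:
  irrep \ class              {e} (size 1)  {r^1, r^6} (size 2)  {r^2, r^5} (size 2)  {r^3, r^4} (size 2)  {s, sr, ..., sr^6} (size 7)
  chi_1 (triv)               1             1                    1                    1                    1                          
  chi_2 (sign: r->1, s->-1)  1             1                    1                    1                    -1                         
  chi_3 (2d, j=1)            2             2*cos(2*pi/7)        -2*cos(3*pi/7)       -2*cos(pi/7)         0                          
  chi_4 (2d, j=2)            2             -2*cos(3*pi/7)       -2*cos(pi/7)         2*cos(2*pi/7)        0                          
  chi_5 (2d, j=3)            2             -2*cos(pi/7)         2*cos(2*pi/7)        -2*cos(3*pi/7)       0                          

Spot check: chi_2 (sign: r->1, s->-1) on {e} = 1.

Proof sketch: D_7 has order 2*7 = 14 with 5 conjugacy classes, hence 5 irreducibles. Sum of squared dims 1 + 1 + 4 + 4 + 4 = 14 = |G|. Linear characters come from the abelianisation; the 2-dimensional irreps have character r^k -> 2*cos(2*pi*j*k/7), reflections -> 0.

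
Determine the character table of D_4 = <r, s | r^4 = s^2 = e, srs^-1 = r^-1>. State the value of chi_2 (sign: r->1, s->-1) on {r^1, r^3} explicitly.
Conjugacy classes: {e} of size 1, {r^2} of size 1, {r^1, r^3} of size 2, {s, sr^2, ...} of size 2, {sr, sr^3, ...} of size 2.
Character table:
  irrep \ class              {e} (size 1)  {r^2} (size 1)  {r^1, r^3} (size 2)  {s, sr^2, ...} (size 2)  {sr, sr^3, ...} (size 2)
  chi_1 (triv)               1             1               1                    1                        1                       
  chi_2 (sign: r->1, s->-1)  1             1               1                    -1                       -1                      
  chi_3 (r->-1, s->1)        1             1               -1                   1                        -1                      
  chi_4 (r->-1, s->-1)       1             1               -1                   -1                       1                       
  chi_5 (2d, j=1)            2             -2              0                    0                        0                       

Spot check: chi_2 (sign: r->1, s->-1) on {r^1, r^3} = 1.

Working: D_4 has order 2*4 = 8 with 5 conjugacy classes, hence 5 irreducibles. Sum of squared dims 1 + 1 + 1 + 1 + 4 = 8 = |G|. Linear characters come from the abelianisation; the 2-dimensional irreps have character r^k -> 2*cos(2*pi*j*k/4), reflections -> 0.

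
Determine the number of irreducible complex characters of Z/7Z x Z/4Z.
28

The number of irreducible complex representations of a finite group equals its number of conjugacy classes. Z/7Z x Z/4Z is abelian of order 28, so every element is its own conjugacy class: 28 classes, so Z/7Z x Z/4Z (order 28) has exactly 28 irreducible complex representations.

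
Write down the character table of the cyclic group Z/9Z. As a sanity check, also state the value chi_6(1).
Character table of Z/9Z (irreps indexed chi_0,...,chi_8 with chi_k(m) = zeta_9^(k*m), zeta_9 = exp(2*pi*i/9)):
  irrep \ class  {0} (size 1)  {1} (size 1)    {2} (size 1)    {3} (size 1)    {4} (size 1)    {5} (size 1)    {6} (size 1)    {7} (size 1)    {8} (size 1)  
  chi_0          1             1               1               1               1               1               1               1               1             
  chi_1          1             exp(2*I*pi/9)   exp(4*I*pi/9)   exp(2*I*pi/3)   exp(8*I*pi/9)   exp(-8*I*pi/9)  exp(-2*I*pi/3)  exp(-4*I*pi/9)  exp(-2*I*pi/9)
  chi_2          1             exp(4*I*pi/9)   exp(8*I*pi/9)   exp(-2*I*pi/3)  exp(-2*I*pi/9)  exp(2*I*pi/9)   exp(2*I*pi/3)   exp(-8*I*pi/9)  exp(-4*I*pi/9)
  chi_3          1             exp(2*I*pi/3)   exp(-2*I*pi/3)  1               exp(2*I*pi/3)   exp(-2*I*pi/3)  1               exp(2*I*pi/3)   exp(-2*I*pi/3)
  chi_4          1             exp(8*I*pi/9)   exp(-2*I*pi/9)  exp(2*I*pi/3)   exp(-4*I*pi/9)  exp(4*I*pi/9)   exp(-2*I*pi/3)  exp(2*I*pi/9)   exp(-8*I*pi/9)
  chi_5          1             exp(-8*I*pi/9)  exp(2*I*pi/9)   exp(-2*I*pi/3)  exp(4*I*pi/9)   exp(-4*I*pi/9)  exp(2*I*pi/3)   exp(-2*I*pi/9)  exp(8*I*pi/9) 
  chi_6          1             exp(-2*I*pi/3)  exp(2*I*pi/3)   1               exp(-2*I*pi/3)  exp(2*I*pi/3)   1               exp(-2*I*pi/3)  exp(2*I*pi/3) 
  chi_7          1             exp(-4*I*pi/9)  exp(-8*I*pi/9)  exp(2*I*pi/3)   exp(2*I*pi/9)   exp(-2*I*pi/9)  exp(-2*I*pi/3)  exp(8*I*pi/9)   exp(4*I*pi/9) 
  chi_8          1             exp(-2*I*pi/9)  exp(-4*I*pi/9)  exp(-2*I*pi/3)  exp(-8*I*pi/9)  exp(8*I*pi/9)   exp(2*I*pi/3)   exp(4*I*pi/9)   exp(2*I*pi/9) 

Spot check: chi_6(1) = zeta_9^(6*1) = zeta_9^6 = exp(-2*I*pi/3).

Justification: Z/9Z is abelian, so all 9 irreducible complex representations are 1-dimensional. They are given by chi_k(m) = zeta_9^(k*m) for k = 0,...,8. Row orthogonality: sum_m chi_k(m) conj(chi_l(m)) = 9 * [k = l].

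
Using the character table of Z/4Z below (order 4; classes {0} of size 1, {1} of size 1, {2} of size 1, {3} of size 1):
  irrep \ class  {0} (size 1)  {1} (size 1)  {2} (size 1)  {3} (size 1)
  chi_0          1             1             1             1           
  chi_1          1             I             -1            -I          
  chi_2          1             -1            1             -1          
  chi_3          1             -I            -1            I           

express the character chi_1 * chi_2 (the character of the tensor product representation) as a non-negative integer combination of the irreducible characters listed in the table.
chi_1 tensor chi_2 = chi_3 (all other irreducibles have multiplicity 0).

Working: The character of a tensor product is the pointwise product (chi_1 * chi_2)(C) = chi_1(C) * chi_2(C):
  {0}: (1)*(1), {1}: (I)*(-1), {2}: (-1)*(1), {3}: (-I)*(-1)
so (chi_1 * chi_2) takes values
  {0} -> 1, {1} -> -I, {2} -> -1, {3} -> I.
Now take the inner product of this character with each irreducible chi from the table, <chi_1*chi_2, chi> = (1/4) sum_C |C| (chi_1*chi_2)(C) conj(chi(C)):
  <chi_1*chi_2, chi_0> = (1/4)[1*(1)*conj(1) + 1*(-I)*conj(1) + 1*(-1)*conj(1) + 1*(I)*conj(1)]
      = (1/4)[(1) + (-I) + (-1) + (I)] = 0/4 = 0
  <chi_1*chi_2, chi_1> = (1/4)[1*(1)*conj(1) + 1*(-I)*conj(I) + 1*(-1)*conj(-1) + 1*(I)*conj(-I)]
      = (1/4)[(1) + (-1) + (1) + (-1)] = 0/4 = 0
  <chi_1*chi_2, chi_2> = (1/4)[1*(1)*conj(1) + 1*(-I)*conj(-1) + 1*(-1)*conj(1) + 1*(I)*conj(-1)]
      = (1/4)[(1) + (I) + (-1) + (-I)] = 0/4 = 0
  <chi_1*chi_2, chi_3> = (1/4)[1*(1)*conj(1) + 1*(-I)*conj(-I) + 1*(-1)*conj(-1) + 1*(I)*conj(I)]
      = (1/4)[(1) + (1) + (1) + (1)] = 4/4 = 1
(Exp terms are combined using exp(i*s)*conj(exp(i*t)) = exp(i*(s-t)), and sums of them are collapsed using the identity that for every m > 1 the m distinct m-th roots of unity sum to 0, e.g. 1 + exp(2*I*pi/3) + exp(-2*I*pi/3) = 0.)
Hence the multiplicities are chi_3: 1. Dimension check: dim(chi_1)*dim(chi_2) = 1*1 = 1 and sum (mult * dim) = 1*1 = 1.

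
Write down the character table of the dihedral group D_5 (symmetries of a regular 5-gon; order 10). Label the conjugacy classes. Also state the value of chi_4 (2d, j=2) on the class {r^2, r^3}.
Conjugacy classes: {e} of size 1, {r^1, r^4} of size 2, {r^2, r^3} of size 2, {s, sr, ..., sr^4} of size 5.
Character table:
  irrep \ class              {e} (size 1)  {r^1, r^4} (size 2)  {r^2, r^3} (size 2)  {s, sr, ..., sr^4} (size 5)
  chi_1 (triv)               1             1                    1                    1                          
  chi_2 (sign: r->1, s->-1)  1             1                    1                    -1                         
  chi_3 (2d, j=1)            2             -1/2 + sqrt(5)/2     -sqrt(5)/2 - 1/2     0                          
  chi_4 (2d, j=2)            2             -sqrt(5)/2 - 1/2     -1/2 + sqrt(5)/2     0                          

Spot check: chi_4 (2d, j=2) on {r^2, r^3} = -1/2 + sqrt(5)/2.

Derivation: D_5 has order 2*5 = 10 with 4 conjugacy classes, hence 4 irreducibles. Sum of squared dims 1 + 1 + 4 + 4 = 10 = |G|. Linear characters come from the abelianisation; the 2-dimensional irreps have character r^k -> 2*cos(2*pi*j*k/5), reflections -> 0.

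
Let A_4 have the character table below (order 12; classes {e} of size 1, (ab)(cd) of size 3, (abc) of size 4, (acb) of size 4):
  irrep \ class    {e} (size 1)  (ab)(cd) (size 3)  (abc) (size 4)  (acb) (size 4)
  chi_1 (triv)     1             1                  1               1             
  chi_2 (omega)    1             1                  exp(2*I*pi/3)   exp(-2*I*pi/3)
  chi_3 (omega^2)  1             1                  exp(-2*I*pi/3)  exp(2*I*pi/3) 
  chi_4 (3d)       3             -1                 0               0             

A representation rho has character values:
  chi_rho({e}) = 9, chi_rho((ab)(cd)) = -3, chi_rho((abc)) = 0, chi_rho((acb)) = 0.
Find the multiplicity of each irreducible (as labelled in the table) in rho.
Multiplicities: chi_1: 0, chi_2: 0, chi_3: 0, chi_4: 3.

Reasoning: Use <chi_rho, chi> = (1/|G|) sum_C |C| * chi_rho(C) * conj(chi(C)) with |G| = 12 for each irreducible chi in the table:
  <chi_rho, chi_1> = (1/12)[1*(9)*conj(1) + 3*(-3)*conj(1) + 4*(0)*conj(1) + 4*(0)*conj(1)]
      = (1/12)[(9) + (-9) + (0) + (0)] = 0/12 = 0
  <chi_rho, chi_2> = (1/12)[1*(9)*conj(1) + 3*(-3)*conj(1) + 4*(0)*conj(exp(2*I*pi/3)) + 4*(0)*conj(exp(-2*I*pi/3))]
      = (1/12)[(9) + (-9) + (0) + (0)] = 0/12 = 0
  <chi_rho, chi_3> = (1/12)[1*(9)*conj(1) + 3*(-3)*conj(1) + 4*(0)*conj(exp(-2*I*pi/3)) + 4*(0)*conj(exp(2*I*pi/3))]
      = (1/12)[(9) + (-9) + (0) + (0)] = 0/12 = 0
  <chi_rho, chi_4> = (1/12)[1*(9)*conj(3) + 3*(-3)*conj(-1) + 4*(0)*conj(0) + 4*(0)*conj(0)]
      = (1/12)[(27) + (9) + (0) + (0)] = 36/12 = 3
(Exp terms are combined using exp(i*s)*conj(exp(i*t)) = exp(i*(s-t)), and sums of them are collapsed using the identity that for every m > 1 the m distinct m-th roots of unity sum to 0, e.g. 1 + exp(2*I*pi/3) + exp(-2*I*pi/3) = 0.)
Dimension check: dim(rho) = sum (mult * dim) = 0*1 + 0*1 + 0*1 + 3*3 = 9 = chi_rho(e) = 9.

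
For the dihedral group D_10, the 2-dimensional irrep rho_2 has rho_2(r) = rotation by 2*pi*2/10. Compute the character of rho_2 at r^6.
chi_{rho_2}(r^6) = 2*cos(2*pi*2*6/10) = -1/2 + sqrt(5)/2

Argument: rho_2(r^6) is rotation by angle 2*pi*2*6/10, whose trace is 2*cos(2*pi*2*6/10) = -1/2 + sqrt(5)/2.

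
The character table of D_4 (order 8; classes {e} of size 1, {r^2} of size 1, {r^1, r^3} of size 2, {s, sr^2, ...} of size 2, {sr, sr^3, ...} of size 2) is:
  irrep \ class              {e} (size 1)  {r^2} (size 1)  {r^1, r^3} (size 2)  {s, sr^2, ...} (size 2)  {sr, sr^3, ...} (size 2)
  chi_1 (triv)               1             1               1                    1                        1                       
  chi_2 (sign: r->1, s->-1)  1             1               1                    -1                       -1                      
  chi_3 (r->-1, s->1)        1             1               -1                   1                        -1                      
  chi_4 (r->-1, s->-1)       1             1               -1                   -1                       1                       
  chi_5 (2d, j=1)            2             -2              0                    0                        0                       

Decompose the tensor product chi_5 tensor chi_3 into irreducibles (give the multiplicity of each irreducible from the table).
chi_5 tensor chi_3 = chi_5 (all other irreducibles have multiplicity 0).

Derivation: The character of a tensor product is the pointwise product (chi_5 * chi_3)(C) = chi_5(C) * chi_3(C):
  {e}: (2)*(1), {r^2}: (-2)*(1), {r^1, r^3}: (0)*(-1), {s, sr^2, ...}: (0)*(1), {sr, sr^3, ...}: (0)*(-1)
so (chi_5 * chi_3) takes values
  {e} -> 2, {r^2} -> -2, {r^1, r^3} -> 0, {s, sr^2, ...} -> 0, {sr, sr^3, ...} -> 0.
Now take the inner product of this character with each irreducible chi from the table, <chi_5*chi_3, chi> = (1/8) sum_C |C| (chi_5*chi_3)(C) conj(chi(C)):
  <chi_5*chi_3, chi_1> = (1/8)[1*(2)*conj(1) + 1*(-2)*conj(1) + 2*(0)*conj(1) + 2*(0)*conj(1) + 2*(0)*conj(1)]
      = (1/8)[(2) + (-2) + (0) + (0) + (0)] = 0/8 = 0
  <chi_5*chi_3, chi_2> = (1/8)[1*(2)*conj(1) + 1*(-2)*conj(1) + 2*(0)*conj(1) + 2*(0)*conj(-1) + 2*(0)*conj(-1)]
      = (1/8)[(2) + (-2) + (0) + (0) + (0)] = 0/8 = 0
  <chi_5*chi_3, chi_3> = (1/8)[1*(2)*conj(1) + 1*(-2)*conj(1) + 2*(0)*conj(-1) + 2*(0)*conj(1) + 2*(0)*conj(-1)]
      = (1/8)[(2) + (-2) + (0) + (0) + (0)] = 0/8 = 0
  <chi_5*chi_3, chi_4> = (1/8)[1*(2)*conj(1) + 1*(-2)*conj(1) + 2*(0)*conj(-1) + 2*(0)*conj(-1) + 2*(0)*conj(1)]
      = (1/8)[(2) + (-2) + (0) + (0) + (0)] = 0/8 = 0
  <chi_5*chi_3, chi_5> = (1/8)[1*(2)*conj(2) + 1*(-2)*conj(-2) + 2*(0)*conj(0) + 2*(0)*conj(0) + 2*(0)*conj(0)]
      = (1/8)[(4) + (4) + (0) + (0) + (0)] = 8/8 = 1
Hence the multiplicities are chi_5: 1. Dimension check: dim(chi_5)*dim(chi_3) = 2*1 = 2 and sum (mult * dim) = 1*2 = 2.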